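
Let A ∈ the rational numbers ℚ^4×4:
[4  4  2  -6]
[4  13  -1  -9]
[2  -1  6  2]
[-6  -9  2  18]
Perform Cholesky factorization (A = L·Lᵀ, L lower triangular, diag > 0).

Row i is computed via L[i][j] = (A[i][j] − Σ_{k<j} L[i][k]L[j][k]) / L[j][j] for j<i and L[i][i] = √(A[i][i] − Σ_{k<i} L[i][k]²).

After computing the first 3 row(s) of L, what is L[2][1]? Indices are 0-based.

L[2][1] = -1

Step 1: L[0][0] = √(4) = 2.
  L[1][0] = (4) / L[0][0] = 2.
Step 2: L[1][1] = √(9) = 3.
  L[2][0] = (2) / L[0][0] = 1.
  L[2][1] = (-3) / L[1][1] = -1.
Step 3: L[2][2] = √(4) = 2.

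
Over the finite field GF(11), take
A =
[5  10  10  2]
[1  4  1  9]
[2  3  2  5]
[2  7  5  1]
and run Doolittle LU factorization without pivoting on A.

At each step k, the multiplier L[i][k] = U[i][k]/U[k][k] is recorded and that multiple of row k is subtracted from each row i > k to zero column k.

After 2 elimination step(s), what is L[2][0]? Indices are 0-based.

L[2][0] = 7

k=0: U[0][0]=5
  eliminate (1,0): mult=9, new row 1: (0, 2, 10, 2); set L[1][0]=9
  eliminate (2,0): mult=7, new row 2: (0, 10, 9, 2); set L[2][0]=7
  eliminate (3,0): mult=7, new row 3: (0, 3, 1, 9); set L[3][0]=7
k=1: U[1][1]=2
  eliminate (2,1): mult=5, new row 2: (0, 0, 3, 3); set L[2][1]=5
  eliminate (3,1): mult=7, new row 3: (0, 0, 8, 6); set L[3][1]=7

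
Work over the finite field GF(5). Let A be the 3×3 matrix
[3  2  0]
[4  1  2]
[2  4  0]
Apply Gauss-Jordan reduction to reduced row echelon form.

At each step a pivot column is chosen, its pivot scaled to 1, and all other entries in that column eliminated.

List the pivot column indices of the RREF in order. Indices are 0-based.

[1] R0 /= 3  ⇒  (1, 4, 0)
     R1 -= 4·R0  ⇒  (0, 0, 2)
     R2 -= 2·R0  ⇒  (0, 1, 0)
[2] R1 <-> R2
[2] R1 /= 1  ⇒  (0, 1, 0)
     R0 -= 4·R1  ⇒  (1, 0, 0)
[3] R2 /= 2  ⇒  (0, 0, 1)

pivot columns: 0, 1, 2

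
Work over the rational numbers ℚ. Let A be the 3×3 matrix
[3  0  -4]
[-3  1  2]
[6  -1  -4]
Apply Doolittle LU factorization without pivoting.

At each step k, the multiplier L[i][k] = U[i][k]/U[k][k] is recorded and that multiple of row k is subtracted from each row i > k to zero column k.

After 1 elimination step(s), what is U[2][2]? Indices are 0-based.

Step 1: pivot at (0,0) is 3.
  row1 ← row1 − (-1)·row0  ⇒  L[1][0]=-1, U row1=(0, 1, -2)
  row2 ← row2 − (2)·row0  ⇒  L[2][0]=2, U row2=(0, -1, 4)

U[2][2] = 4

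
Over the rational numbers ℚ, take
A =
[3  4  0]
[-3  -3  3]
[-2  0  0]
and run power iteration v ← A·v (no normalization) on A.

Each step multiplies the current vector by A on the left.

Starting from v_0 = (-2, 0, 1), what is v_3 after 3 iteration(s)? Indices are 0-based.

v_3 = (66, -27, -36)

v_0 = (-2, 0, 1).
v_1 = A·v_0 = (-6, 9, 4).
v_2 = A·v_1 = (18, 3, 12).
v_3 = A·v_2 = (66, -27, -36).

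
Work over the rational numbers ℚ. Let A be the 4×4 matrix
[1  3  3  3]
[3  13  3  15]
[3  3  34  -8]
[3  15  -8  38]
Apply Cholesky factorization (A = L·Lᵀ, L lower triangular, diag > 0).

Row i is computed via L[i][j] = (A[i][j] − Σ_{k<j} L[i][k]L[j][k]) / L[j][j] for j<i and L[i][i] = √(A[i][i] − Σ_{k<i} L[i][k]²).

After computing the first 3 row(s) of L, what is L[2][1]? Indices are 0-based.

Step 1: L[0][0] = √(1) = 1.
  L[1][0] = (3) / L[0][0] = 3.
Step 2: L[1][1] = √(4) = 2.
  L[2][0] = (3) / L[0][0] = 3.
  L[2][1] = (-6) / L[1][1] = -3.
Step 3: L[2][2] = √(16) = 4.

L[2][1] = -3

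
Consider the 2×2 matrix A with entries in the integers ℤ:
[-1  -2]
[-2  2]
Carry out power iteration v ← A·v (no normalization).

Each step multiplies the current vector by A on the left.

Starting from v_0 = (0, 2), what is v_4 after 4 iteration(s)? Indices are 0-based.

v_4 = (-52, 136)

v_0 = (0, 2).
v_1 = A·v_0 = (-4, 4).
v_2 = A·v_1 = (-4, 16).
v_3 = A·v_2 = (-28, 40).
v_4 = A·v_3 = (-52, 136).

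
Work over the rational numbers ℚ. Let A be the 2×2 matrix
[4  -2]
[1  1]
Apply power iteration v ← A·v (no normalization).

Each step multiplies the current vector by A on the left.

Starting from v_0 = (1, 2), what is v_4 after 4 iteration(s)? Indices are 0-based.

v_0 = (1, 2).
v_1 = A·v_0 = (0, 3).
v_2 = A·v_1 = (-6, 3).
v_3 = A·v_2 = (-30, -3).
v_4 = A·v_3 = (-114, -33).

v_4 = (-114, -33)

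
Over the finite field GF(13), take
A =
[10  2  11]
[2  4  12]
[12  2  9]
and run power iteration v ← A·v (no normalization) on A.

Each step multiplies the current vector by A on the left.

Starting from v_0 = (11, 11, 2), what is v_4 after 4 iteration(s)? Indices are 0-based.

v_4 = (4, 0, 3)

v_0 = (11, 11, 2).
v_1 = A·v_0 = (11, 12, 3).
v_2 = A·v_1 = (11, 2, 1).
v_3 = A·v_2 = (8, 3, 2).
v_4 = A·v_3 = (4, 0, 3).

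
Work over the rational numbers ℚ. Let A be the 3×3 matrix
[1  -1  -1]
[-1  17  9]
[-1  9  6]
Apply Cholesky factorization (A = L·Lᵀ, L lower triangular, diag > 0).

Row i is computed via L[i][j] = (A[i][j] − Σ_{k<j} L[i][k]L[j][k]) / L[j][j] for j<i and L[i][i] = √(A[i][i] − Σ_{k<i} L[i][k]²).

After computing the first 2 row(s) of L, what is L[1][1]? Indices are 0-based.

Step 1: L[0][0] = √(1) = 1.
  L[1][0] = (-1) / L[0][0] = -1.
Step 2: L[1][1] = √(16) = 4.

L[1][1] = 4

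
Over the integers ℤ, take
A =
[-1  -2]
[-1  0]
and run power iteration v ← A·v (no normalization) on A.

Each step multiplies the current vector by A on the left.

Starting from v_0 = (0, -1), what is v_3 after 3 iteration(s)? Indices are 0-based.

v_3 = (6, 2)

v_0 = (0, -1).
v_1 = A·v_0 = (2, 0).
v_2 = A·v_1 = (-2, -2).
v_3 = A·v_2 = (6, 2).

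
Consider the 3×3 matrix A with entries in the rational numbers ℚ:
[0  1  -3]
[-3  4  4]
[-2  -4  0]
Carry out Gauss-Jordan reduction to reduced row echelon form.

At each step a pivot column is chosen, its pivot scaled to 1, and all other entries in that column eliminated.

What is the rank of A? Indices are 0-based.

rank = 3

pivot(0,0): swap R0↔R1
pivot(0,0)=-3: scale R0 → (1, -4/3, -4/3)
  clear (2,0): R2 −= (-2)R0 → (0, -20/3, -8/3)
pivot(1,1)=1: scale R1 → (0, 1, -3)
  clear (0,1): R0 −= (-4/3)R1 → (1, 0, -16/3)
  clear (2,1): R2 −= (-20/3)R1 → (0, 0, -68/3)
pivot(2,2)=-68/3: scale R2 → (0, 0, 1)
  clear (0,2): R0 −= (-16/3)R2 → (1, 0, 0)
  clear (1,2): R1 −= (-3)R2 → (0, 1, 0)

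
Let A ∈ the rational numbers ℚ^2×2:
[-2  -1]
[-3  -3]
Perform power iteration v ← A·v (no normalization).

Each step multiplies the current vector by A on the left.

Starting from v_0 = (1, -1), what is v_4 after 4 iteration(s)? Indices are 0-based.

v_4 = (29, 66)

v_0 = (1, -1).
v_1 = A·v_0 = (-1, 0).
v_2 = A·v_1 = (2, 3).
v_3 = A·v_2 = (-7, -15).
v_4 = A·v_3 = (29, 66).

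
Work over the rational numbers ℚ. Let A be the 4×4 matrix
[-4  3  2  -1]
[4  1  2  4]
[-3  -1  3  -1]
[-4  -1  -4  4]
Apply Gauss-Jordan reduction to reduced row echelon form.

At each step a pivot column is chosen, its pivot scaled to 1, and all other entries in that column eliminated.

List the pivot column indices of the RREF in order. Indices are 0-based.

step 1: normalize row 0 (÷-4) = (1, -3/4, -1/2, 1/4)
  row 1: subtract 4×row0 = (0, 4, 4, 3)
  row 2: subtract -3×row0 = (0, -13/4, 3/2, -1/4)
  row 3: subtract -4×row0 = (0, -4, -6, 5)
step 2: normalize row 1 (÷4) = (0, 1, 1, 3/4)
  row 0: subtract -3/4×row1 = (1, 0, 1/4, 13/16)
  row 2: subtract -13/4×row1 = (0, 0, 19/4, 35/16)
  row 3: subtract -4×row1 = (0, 0, -2, 8)
step 3: normalize row 2 (÷19/4) = (0, 0, 1, 35/76)
  row 0: subtract 1/4×row2 = (1, 0, 0, 53/76)
  row 1: subtract 1×row2 = (0, 1, 0, 11/38)
  row 3: subtract -2×row2 = (0, 0, 0, 339/38)
step 4: normalize row 3 (÷339/38) = (0, 0, 0, 1)
  row 0: subtract 53/76×row3 = (1, 0, 0, 0)
  row 1: subtract 11/38×row3 = (0, 1, 0, 0)
  row 2: subtract 35/76×row3 = (0, 0, 1, 0)

pivot columns: 0, 1, 2, 3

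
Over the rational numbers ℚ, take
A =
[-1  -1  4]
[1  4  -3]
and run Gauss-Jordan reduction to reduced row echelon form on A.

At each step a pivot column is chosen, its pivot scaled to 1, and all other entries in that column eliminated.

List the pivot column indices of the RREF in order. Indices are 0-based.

pivot columns: 0, 1

step 1: normalize row 0 (÷-1) = (1, 1, -4)
  row 1: subtract 1×row0 = (0, 3, 1)
step 2: normalize row 1 (÷3) = (0, 1, 1/3)
  row 0: subtract 1×row1 = (1, 0, -13/3)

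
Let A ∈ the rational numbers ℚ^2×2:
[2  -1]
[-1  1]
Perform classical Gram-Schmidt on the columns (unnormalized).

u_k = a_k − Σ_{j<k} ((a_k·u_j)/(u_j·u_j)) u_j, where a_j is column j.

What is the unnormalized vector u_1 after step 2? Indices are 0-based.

u_1 = (1/5, 2/5)

Step 1: u_0 = a_0 = (2, -1).
Step 2: u_1 = a_1 − (-3/5)·u_0 = (1/5, 2/5).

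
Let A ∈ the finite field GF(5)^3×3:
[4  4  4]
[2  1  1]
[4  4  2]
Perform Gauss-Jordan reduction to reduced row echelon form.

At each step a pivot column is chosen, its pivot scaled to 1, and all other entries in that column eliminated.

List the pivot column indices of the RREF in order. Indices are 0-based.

pivot columns: 0, 1, 2

pivot(0,0)=4: scale R0 → (1, 1, 1)
  clear (1,0): R1 −= (2)R0 → (0, 4, 4)
  clear (2,0): R2 −= (4)R0 → (0, 0, 3)
pivot(1,1)=4: scale R1 → (0, 1, 1)
  clear (0,1): R0 −= (1)R1 → (1, 0, 0)
pivot(2,2)=3: scale R2 → (0, 0, 1)
  clear (1,2): R1 −= (1)R2 → (0, 1, 0)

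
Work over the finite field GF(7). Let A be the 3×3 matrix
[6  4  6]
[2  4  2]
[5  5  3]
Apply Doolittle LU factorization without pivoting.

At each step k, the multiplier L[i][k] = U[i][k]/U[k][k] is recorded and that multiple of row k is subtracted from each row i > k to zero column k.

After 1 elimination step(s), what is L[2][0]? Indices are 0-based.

L[2][0] = 2

[col 0] pivot 6
  R1 -= 5*R0 → (0, 5, 0)  (L[1][0] := 5)
  R2 -= 2*R0 → (0, 4, 5)  (L[2][0] := 2)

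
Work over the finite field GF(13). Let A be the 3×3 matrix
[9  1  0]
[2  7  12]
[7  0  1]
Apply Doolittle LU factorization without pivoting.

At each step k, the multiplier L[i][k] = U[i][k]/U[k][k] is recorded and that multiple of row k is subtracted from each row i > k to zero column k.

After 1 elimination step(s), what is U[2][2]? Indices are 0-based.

[col 0] pivot 9
  R1 -= 6*R0 → (0, 1, 12)  (L[1][0] := 6)
  R2 -= 8*R0 → (0, 5, 1)  (L[2][0] := 8)

U[2][2] = 1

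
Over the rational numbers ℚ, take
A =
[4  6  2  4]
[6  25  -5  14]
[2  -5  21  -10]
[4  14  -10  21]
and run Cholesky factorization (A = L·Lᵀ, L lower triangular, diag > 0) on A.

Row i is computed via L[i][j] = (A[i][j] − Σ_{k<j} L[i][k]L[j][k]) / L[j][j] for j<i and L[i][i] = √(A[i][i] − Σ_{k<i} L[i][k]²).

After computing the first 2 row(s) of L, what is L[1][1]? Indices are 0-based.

L[1][1] = 4

Step 1: L[0][0] = √(4) = 2.
  L[1][0] = (6) / L[0][0] = 3.
Step 2: L[1][1] = √(16) = 4.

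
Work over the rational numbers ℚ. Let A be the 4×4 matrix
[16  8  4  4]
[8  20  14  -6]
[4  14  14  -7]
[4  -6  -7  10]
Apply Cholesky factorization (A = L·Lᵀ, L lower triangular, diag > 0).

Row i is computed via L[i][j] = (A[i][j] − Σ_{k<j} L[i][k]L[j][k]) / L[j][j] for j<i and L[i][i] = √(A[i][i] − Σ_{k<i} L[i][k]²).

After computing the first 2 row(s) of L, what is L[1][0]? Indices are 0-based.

L[1][0] = 2

Step 1: L[0][0] = √(16) = 4.
  L[1][0] = (8) / L[0][0] = 2.
Step 2: L[1][1] = √(16) = 4.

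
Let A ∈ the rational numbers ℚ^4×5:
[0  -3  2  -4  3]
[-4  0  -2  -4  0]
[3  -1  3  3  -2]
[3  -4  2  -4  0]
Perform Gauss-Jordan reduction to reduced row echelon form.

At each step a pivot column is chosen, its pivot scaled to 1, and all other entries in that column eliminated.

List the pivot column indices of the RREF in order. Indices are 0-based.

pivot columns: 0, 1, 2, 3

[1] R0 <-> R1
[1] R0 /= -4  ⇒  (1, 0, 1/2, 1, 0)
     R2 -= 3·R0  ⇒  (0, -1, 3/2, 0, -2)
     R3 -= 3·R0  ⇒  (0, -4, 1/2, -7, 0)
[2] R1 /= -3  ⇒  (0, 1, -2/3, 4/3, -1)
     R2 -= -1·R1  ⇒  (0, 0, 5/6, 4/3, -3)
     R3 -= -4·R1  ⇒  (0, 0, -13/6, -5/3, -4)
[3] R2 /= 5/6  ⇒  (0, 0, 1, 8/5, -18/5)
     R0 -= 1/2·R2  ⇒  (1, 0, 0, 1/5, 9/5)
     R1 -= -2/3·R2  ⇒  (0, 1, 0, 12/5, -17/5)
     R3 -= -13/6·R2  ⇒  (0, 0, 0, 9/5, -59/5)
[4] R3 /= 9/5  ⇒  (0, 0, 0, 1, -59/9)
     R0 -= 1/5·R3  ⇒  (1, 0, 0, 0, 28/9)
     R1 -= 12/5·R3  ⇒  (0, 1, 0, 0, 37/3)
     R2 -= 8/5·R3  ⇒  (0, 0, 1, 0, 62/9)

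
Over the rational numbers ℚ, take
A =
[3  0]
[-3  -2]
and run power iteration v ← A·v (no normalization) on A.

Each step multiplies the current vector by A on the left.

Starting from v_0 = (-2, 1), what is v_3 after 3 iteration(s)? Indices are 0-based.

v_0 = (-2, 1).
v_1 = A·v_0 = (-6, 4).
v_2 = A·v_1 = (-18, 10).
v_3 = A·v_2 = (-54, 34).

v_3 = (-54, 34)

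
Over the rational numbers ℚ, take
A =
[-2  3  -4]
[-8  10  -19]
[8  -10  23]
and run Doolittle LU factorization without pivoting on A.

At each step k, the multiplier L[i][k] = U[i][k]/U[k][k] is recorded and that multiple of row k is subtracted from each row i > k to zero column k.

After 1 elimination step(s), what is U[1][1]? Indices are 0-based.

[col 0] pivot -2
  R1 -= 4*R0 → (0, -2, -3)  (L[1][0] := 4)
  R2 -= -4*R0 → (0, 2, 7)  (L[2][0] := -4)

U[1][1] = -2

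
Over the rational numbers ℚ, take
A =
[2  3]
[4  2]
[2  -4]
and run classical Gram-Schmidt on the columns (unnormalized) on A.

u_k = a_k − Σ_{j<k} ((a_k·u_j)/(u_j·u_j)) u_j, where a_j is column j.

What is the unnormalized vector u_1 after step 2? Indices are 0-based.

u_1 = (5/2, 1, -9/2)

Step 1: u_0 = a_0 = (2, 4, 2).
Step 2: u_1 = a_1 − (1/4)·u_0 = (5/2, 1, -9/2).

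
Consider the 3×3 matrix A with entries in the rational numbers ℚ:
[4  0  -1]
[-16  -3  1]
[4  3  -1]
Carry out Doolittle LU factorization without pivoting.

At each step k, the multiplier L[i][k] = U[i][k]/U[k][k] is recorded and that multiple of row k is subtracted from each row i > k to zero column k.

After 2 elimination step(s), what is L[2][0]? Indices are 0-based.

L[2][0] = 1

Step 1: pivot at (0,0) is 4.
  row1 ← row1 − (-4)·row0  ⇒  L[1][0]=-4, U row1=(0, -3, -3)
  row2 ← row2 − (1)·row0  ⇒  L[2][0]=1, U row2=(0, 3, 0)
Step 2: pivot at (1,1) is -3.
  row2 ← row2 − (-1)·row1  ⇒  L[2][1]=-1, U row2=(0, 0, -3)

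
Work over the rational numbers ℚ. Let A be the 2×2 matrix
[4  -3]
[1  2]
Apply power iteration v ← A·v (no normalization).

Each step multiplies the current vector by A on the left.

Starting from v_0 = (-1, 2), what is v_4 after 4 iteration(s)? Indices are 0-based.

v_0 = (-1, 2).
v_1 = A·v_0 = (-10, 3).
v_2 = A·v_1 = (-49, -4).
v_3 = A·v_2 = (-184, -57).
v_4 = A·v_3 = (-565, -298).

v_4 = (-565, -298)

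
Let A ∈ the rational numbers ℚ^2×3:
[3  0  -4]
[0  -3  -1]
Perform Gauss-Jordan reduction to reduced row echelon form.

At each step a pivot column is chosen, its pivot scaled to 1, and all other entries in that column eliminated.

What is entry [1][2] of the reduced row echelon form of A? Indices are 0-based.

pivot(0,0)=3: scale R0 → (1, 0, -4/3)
pivot(1,1)=-3: scale R1 → (0, 1, 1/3)

M[1][2] = 1/3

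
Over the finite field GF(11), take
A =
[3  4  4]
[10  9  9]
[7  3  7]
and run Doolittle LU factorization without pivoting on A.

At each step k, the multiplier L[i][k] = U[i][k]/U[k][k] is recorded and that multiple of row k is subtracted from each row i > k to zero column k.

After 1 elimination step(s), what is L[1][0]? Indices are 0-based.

Step 1: pivot at (0,0) is 3.
  row1 ← row1 − (7)·row0  ⇒  L[1][0]=7, U row1=(0, 3, 3)
  row2 ← row2 − (6)·row0  ⇒  L[2][0]=6, U row2=(0, 1, 5)

L[1][0] = 7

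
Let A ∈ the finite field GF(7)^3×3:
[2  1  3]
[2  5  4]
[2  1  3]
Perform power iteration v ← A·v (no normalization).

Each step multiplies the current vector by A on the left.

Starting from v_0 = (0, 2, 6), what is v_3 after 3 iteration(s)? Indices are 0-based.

v_0 = (0, 2, 6).
v_1 = A·v_0 = (6, 6, 6).
v_2 = A·v_1 = (1, 3, 1).
v_3 = A·v_2 = (1, 0, 1).

v_3 = (1, 0, 1)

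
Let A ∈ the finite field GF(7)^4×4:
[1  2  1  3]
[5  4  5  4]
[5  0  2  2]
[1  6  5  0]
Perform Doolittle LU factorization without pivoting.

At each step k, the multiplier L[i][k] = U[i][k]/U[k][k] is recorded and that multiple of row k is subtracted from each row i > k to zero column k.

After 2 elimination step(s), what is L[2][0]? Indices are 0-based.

L[2][0] = 5

k=0: U[0][0]=1
  eliminate (1,0): mult=5, new row 1: (0, 1, 0, 3); set L[1][0]=5
  eliminate (2,0): mult=5, new row 2: (0, 4, 4, 1); set L[2][0]=5
  eliminate (3,0): mult=1, new row 3: (0, 4, 4, 4); set L[3][0]=1
k=1: U[1][1]=1
  eliminate (2,1): mult=4, new row 2: (0, 0, 4, 3); set L[2][1]=4
  eliminate (3,1): mult=4, new row 3: (0, 0, 4, 6); set L[3][1]=4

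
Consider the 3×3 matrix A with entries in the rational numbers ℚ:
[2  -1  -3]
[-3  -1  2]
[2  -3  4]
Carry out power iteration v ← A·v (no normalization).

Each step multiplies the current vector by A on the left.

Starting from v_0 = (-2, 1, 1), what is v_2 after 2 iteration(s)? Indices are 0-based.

v_2 = (-14, 11, -49)

v_0 = (-2, 1, 1).
v_1 = A·v_0 = (-8, 7, -3).
v_2 = A·v_1 = (-14, 11, -49).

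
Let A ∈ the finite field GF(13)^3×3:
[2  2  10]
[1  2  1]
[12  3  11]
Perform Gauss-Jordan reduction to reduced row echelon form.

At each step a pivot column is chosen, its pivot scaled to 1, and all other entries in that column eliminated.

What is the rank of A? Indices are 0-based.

step 1: normalize row 0 (÷2) = (1, 1, 5)
  row 1: subtract 1×row0 = (0, 1, 9)
  row 2: subtract 12×row0 = (0, 4, 3)
step 2: normalize row 1 (÷1) = (0, 1, 9)
  row 0: subtract 1×row1 = (1, 0, 9)
  row 2: subtract 4×row1 = (0, 0, 6)
step 3: normalize row 2 (÷6) = (0, 0, 1)
  row 0: subtract 9×row2 = (1, 0, 0)
  row 1: subtract 9×row2 = (0, 1, 0)

rank = 3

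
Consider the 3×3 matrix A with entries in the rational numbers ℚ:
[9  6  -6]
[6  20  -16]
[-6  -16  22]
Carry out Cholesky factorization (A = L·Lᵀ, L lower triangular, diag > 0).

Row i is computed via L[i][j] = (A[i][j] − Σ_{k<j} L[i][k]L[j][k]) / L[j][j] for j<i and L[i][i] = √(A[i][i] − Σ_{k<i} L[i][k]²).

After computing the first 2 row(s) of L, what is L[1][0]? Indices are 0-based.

L[1][0] = 2

Step 1: L[0][0] = √(9) = 3.
  L[1][0] = (6) / L[0][0] = 2.
Step 2: L[1][1] = √(16) = 4.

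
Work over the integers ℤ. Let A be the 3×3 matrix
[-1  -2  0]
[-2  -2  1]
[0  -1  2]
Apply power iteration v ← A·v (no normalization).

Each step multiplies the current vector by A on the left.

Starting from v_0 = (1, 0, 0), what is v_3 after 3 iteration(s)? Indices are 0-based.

v_0 = (1, 0, 0).
v_1 = A·v_0 = (-1, -2, 0).
v_2 = A·v_1 = (5, 6, 2).
v_3 = A·v_2 = (-17, -20, -2).

v_3 = (-17, -20, -2)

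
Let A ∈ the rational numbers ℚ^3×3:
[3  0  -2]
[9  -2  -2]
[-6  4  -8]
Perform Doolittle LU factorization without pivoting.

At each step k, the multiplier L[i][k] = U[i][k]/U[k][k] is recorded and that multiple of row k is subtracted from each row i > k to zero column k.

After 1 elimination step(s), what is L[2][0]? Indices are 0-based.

k=0: U[0][0]=3
  eliminate (1,0): mult=3, new row 1: (0, -2, 4); set L[1][0]=3
  eliminate (2,0): mult=-2, new row 2: (0, 4, -12); set L[2][0]=-2

L[2][0] = -2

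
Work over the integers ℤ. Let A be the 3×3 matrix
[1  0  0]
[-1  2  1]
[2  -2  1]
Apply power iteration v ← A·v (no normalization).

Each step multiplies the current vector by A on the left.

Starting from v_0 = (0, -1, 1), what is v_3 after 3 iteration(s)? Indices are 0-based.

v_0 = (0, -1, 1).
v_1 = A·v_0 = (0, -1, 3).
v_2 = A·v_1 = (0, 1, 5).
v_3 = A·v_2 = (0, 7, 3).

v_3 = (0, 7, 3)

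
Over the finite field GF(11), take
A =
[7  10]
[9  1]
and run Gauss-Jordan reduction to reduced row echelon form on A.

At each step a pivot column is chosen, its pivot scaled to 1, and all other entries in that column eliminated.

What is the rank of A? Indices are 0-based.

[1] R0 /= 7  ⇒  (1, 3)
     R1 -= 9·R0  ⇒  (0, 7)
[2] R1 /= 7  ⇒  (0, 1)
     R0 -= 3·R1  ⇒  (1, 0)

rank = 2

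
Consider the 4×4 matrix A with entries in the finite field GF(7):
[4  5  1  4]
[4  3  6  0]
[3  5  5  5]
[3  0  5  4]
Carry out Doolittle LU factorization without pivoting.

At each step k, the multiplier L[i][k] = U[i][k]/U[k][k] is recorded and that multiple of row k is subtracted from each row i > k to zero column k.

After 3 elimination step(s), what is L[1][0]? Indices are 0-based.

[col 0] pivot 4
  R1 -= 1*R0 → (0, 5, 5, 3)  (L[1][0] := 1)
  R2 -= 6*R0 → (0, 3, 6, 2)  (L[2][0] := 6)
  R3 -= 6*R0 → (0, 5, 6, 1)  (L[3][0] := 6)
[col 1] pivot 5
  R2 -= 2*R1 → (0, 0, 3, 3)  (L[2][1] := 2)
  R3 -= 1*R1 → (0, 0, 1, 5)  (L[3][1] := 1)
[col 2] pivot 3
  R3 -= 5*R2 → (0, 0, 0, 4)  (L[3][2] := 5)

L[1][0] = 1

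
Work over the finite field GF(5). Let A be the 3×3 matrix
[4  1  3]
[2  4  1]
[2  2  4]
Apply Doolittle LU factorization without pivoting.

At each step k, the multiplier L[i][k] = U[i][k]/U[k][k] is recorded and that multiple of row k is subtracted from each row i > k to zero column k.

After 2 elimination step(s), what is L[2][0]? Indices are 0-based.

Step 1: pivot at (0,0) is 4.
  row1 ← row1 − (3)·row0  ⇒  L[1][0]=3, U row1=(0, 1, 2)
  row2 ← row2 − (3)·row0  ⇒  L[2][0]=3, U row2=(0, 4, 0)
Step 2: pivot at (1,1) is 1.
  row2 ← row2 − (4)·row1  ⇒  L[2][1]=4, U row2=(0, 0, 2)

L[2][0] = 3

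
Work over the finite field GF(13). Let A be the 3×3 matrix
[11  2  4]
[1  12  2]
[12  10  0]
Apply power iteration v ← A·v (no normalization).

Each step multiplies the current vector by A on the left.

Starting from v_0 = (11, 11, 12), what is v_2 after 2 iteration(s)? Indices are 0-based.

v_0 = (11, 11, 12).
v_1 = A·v_0 = (9, 11, 8).
v_2 = A·v_1 = (10, 1, 10).

v_2 = (10, 1, 10)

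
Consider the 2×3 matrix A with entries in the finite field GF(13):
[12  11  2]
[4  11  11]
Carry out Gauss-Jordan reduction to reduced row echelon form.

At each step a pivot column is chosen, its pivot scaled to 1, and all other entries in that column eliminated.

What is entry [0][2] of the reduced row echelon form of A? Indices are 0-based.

[1] R0 /= 12  ⇒  (1, 2, 11)
     R1 -= 4·R0  ⇒  (0, 3, 6)
[2] R1 /= 3  ⇒  (0, 1, 2)
     R0 -= 2·R1  ⇒  (1, 0, 7)

M[0][2] = 7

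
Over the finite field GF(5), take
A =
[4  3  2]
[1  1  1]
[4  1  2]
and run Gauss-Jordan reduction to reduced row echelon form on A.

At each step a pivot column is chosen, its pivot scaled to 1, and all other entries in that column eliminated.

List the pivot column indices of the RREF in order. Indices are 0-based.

pivot columns: 0, 1, 2

pivot(0,0)=4: scale R0 → (1, 2, 3)
  clear (1,0): R1 −= (1)R0 → (0, 4, 3)
  clear (2,0): R2 −= (4)R0 → (0, 3, 0)
pivot(1,1)=4: scale R1 → (0, 1, 2)
  clear (0,1): R0 −= (2)R1 → (1, 0, 4)
  clear (2,1): R2 −= (3)R1 → (0, 0, 4)
pivot(2,2)=4: scale R2 → (0, 0, 1)
  clear (0,2): R0 −= (4)R2 → (1, 0, 0)
  clear (1,2): R1 −= (2)R2 → (0, 1, 0)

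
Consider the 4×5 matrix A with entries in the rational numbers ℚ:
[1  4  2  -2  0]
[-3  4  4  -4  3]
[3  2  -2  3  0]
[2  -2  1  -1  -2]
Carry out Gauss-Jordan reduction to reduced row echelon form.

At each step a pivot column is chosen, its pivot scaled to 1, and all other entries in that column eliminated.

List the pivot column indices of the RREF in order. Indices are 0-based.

step 1: normalize row 0 (÷1) = (1, 4, 2, -2, 0)
  row 1: subtract -3×row0 = (0, 16, 10, -10, 3)
  row 2: subtract 3×row0 = (0, -10, -8, 9, 0)
  row 3: subtract 2×row0 = (0, -10, -3, 3, -2)
step 2: normalize row 1 (÷16) = (0, 1, 5/8, -5/8, 3/16)
  row 0: subtract 4×row1 = (1, 0, -1/2, 1/2, -3/4)
  row 2: subtract -10×row1 = (0, 0, -7/4, 11/4, 15/8)
  row 3: subtract -10×row1 = (0, 0, 13/4, -13/4, -1/8)
step 3: normalize row 2 (÷-7/4) = (0, 0, 1, -11/7, -15/14)
  row 0: subtract -1/2×row2 = (1, 0, 0, -2/7, -9/7)
  row 1: subtract 5/8×row2 = (0, 1, 0, 5/14, 6/7)
  row 3: subtract 13/4×row2 = (0, 0, 0, 13/7, 47/14)
step 4: normalize row 3 (÷13/7) = (0, 0, 0, 1, 47/26)
  row 0: subtract -2/7×row3 = (1, 0, 0, 0, -10/13)
  row 1: subtract 5/14×row3 = (0, 1, 0, 0, 11/52)
  row 2: subtract -11/7×row3 = (0, 0, 1, 0, 23/13)

pivot columns: 0, 1, 2, 3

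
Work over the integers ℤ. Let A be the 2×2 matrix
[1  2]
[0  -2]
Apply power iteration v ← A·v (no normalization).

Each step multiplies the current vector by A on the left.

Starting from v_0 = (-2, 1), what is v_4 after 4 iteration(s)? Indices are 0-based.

v_4 = (-12, 16)

v_0 = (-2, 1).
v_1 = A·v_0 = (0, -2).
v_2 = A·v_1 = (-4, 4).
v_3 = A·v_2 = (4, -8).
v_4 = A·v_3 = (-12, 16).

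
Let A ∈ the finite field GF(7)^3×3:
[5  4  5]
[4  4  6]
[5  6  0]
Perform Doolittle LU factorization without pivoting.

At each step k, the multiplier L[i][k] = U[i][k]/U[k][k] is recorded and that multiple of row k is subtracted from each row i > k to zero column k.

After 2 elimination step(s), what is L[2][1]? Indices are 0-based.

L[2][1] = 6

[col 0] pivot 5
  R1 -= 5*R0 → (0, 5, 2)  (L[1][0] := 5)
  R2 -= 1*R0 → (0, 2, 2)  (L[2][0] := 1)
[col 1] pivot 5
  R2 -= 6*R1 → (0, 0, 4)  (L[2][1] := 6)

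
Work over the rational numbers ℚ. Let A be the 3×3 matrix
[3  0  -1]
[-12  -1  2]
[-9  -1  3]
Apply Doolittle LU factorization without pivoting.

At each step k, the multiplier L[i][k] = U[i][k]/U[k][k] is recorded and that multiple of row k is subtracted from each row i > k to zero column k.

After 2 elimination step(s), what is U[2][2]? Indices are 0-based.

k=0: U[0][0]=3
  eliminate (1,0): mult=-4, new row 1: (0, -1, -2); set L[1][0]=-4
  eliminate (2,0): mult=-3, new row 2: (0, -1, 0); set L[2][0]=-3
k=1: U[1][1]=-1
  eliminate (2,1): mult=1, new row 2: (0, 0, 2); set L[2][1]=1

U[2][2] = 2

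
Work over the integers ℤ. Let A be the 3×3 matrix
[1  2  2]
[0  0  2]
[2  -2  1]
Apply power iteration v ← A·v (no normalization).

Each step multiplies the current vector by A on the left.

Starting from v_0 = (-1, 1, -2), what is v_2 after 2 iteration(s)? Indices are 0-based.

v_2 = (-23, -12, -4)

v_0 = (-1, 1, -2).
v_1 = A·v_0 = (-3, -4, -6).
v_2 = A·v_1 = (-23, -12, -4).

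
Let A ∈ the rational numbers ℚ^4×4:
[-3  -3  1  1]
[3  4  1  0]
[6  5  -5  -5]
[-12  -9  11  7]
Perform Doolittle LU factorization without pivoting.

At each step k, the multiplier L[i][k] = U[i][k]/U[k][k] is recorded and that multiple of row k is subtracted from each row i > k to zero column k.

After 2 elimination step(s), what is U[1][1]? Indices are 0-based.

k=0: U[0][0]=-3
  eliminate (1,0): mult=-1, new row 1: (0, 1, 2, 1); set L[1][0]=-1
  eliminate (2,0): mult=-2, new row 2: (0, -1, -3, -3); set L[2][0]=-2
  eliminate (3,0): mult=4, new row 3: (0, 3, 7, 3); set L[3][0]=4
k=1: U[1][1]=1
  eliminate (2,1): mult=-1, new row 2: (0, 0, -1, -2); set L[2][1]=-1
  eliminate (3,1): mult=3, new row 3: (0, 0, 1, 0); set L[3][1]=3

U[1][1] = 1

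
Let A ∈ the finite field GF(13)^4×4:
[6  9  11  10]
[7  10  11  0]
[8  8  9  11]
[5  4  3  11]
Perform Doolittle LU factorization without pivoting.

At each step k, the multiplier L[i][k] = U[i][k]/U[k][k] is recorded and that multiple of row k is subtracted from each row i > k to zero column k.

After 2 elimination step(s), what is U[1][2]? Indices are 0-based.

U[1][2] = 9

[col 0] pivot 6
  R1 -= 12*R0 → (0, 6, 9, 10)  (L[1][0] := 12)
  R2 -= 10*R0 → (0, 9, 3, 2)  (L[2][0] := 10)
  R3 -= 3*R0 → (0, 3, 9, 7)  (L[3][0] := 3)
[col 1] pivot 6
  R2 -= 8*R1 → (0, 0, 9, 0)  (L[2][1] := 8)
  R3 -= 7*R1 → (0, 0, 11, 2)  (L[3][1] := 7)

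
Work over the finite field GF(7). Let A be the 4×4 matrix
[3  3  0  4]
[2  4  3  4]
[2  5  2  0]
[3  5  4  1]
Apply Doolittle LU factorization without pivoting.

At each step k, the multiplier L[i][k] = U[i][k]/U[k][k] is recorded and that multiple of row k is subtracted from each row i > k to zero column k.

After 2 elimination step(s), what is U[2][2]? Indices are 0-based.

U[2][2] = 1

[col 0] pivot 3
  R1 -= 3*R0 → (0, 2, 3, 6)  (L[1][0] := 3)
  R2 -= 3*R0 → (0, 3, 2, 2)  (L[2][0] := 3)
  R3 -= 1*R0 → (0, 2, 4, 4)  (L[3][0] := 1)
[col 1] pivot 2
  R2 -= 5*R1 → (0, 0, 1, 0)  (L[2][1] := 5)
  R3 -= 1*R1 → (0, 0, 1, 5)  (L[3][1] := 1)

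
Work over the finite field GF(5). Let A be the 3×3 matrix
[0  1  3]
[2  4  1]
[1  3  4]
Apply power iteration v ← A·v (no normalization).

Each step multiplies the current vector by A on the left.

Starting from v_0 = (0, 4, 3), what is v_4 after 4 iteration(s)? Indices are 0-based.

v_0 = (0, 4, 3).
v_1 = A·v_0 = (3, 4, 4).
v_2 = A·v_1 = (1, 1, 1).
v_3 = A·v_2 = (4, 2, 3).
v_4 = A·v_3 = (1, 4, 2).

v_4 = (1, 4, 2)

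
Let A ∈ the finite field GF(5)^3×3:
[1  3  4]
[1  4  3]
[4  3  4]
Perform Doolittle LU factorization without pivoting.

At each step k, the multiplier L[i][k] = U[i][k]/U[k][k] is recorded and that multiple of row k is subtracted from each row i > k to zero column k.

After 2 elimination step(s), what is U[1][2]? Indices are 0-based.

Step 1: pivot at (0,0) is 1.
  row1 ← row1 − (1)·row0  ⇒  L[1][0]=1, U row1=(0, 1, 4)
  row2 ← row2 − (4)·row0  ⇒  L[2][0]=4, U row2=(0, 1, 3)
Step 2: pivot at (1,1) is 1.
  row2 ← row2 − (1)·row1  ⇒  L[2][1]=1, U row2=(0, 0, 4)

U[1][2] = 4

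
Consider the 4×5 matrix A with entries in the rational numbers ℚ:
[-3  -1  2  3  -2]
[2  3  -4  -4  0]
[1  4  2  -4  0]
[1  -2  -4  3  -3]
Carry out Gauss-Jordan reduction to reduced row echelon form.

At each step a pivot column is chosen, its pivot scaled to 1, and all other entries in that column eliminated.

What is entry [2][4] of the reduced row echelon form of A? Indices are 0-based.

[1] R0 /= -3  ⇒  (1, 1/3, -2/3, -1, 2/3)
     R1 -= 2·R0  ⇒  (0, 7/3, -8/3, -2, -4/3)
     R2 -= 1·R0  ⇒  (0, 11/3, 8/3, -3, -2/3)
     R3 -= 1·R0  ⇒  (0, -7/3, -10/3, 4, -11/3)
[2] R1 /= 7/3  ⇒  (0, 1, -8/7, -6/7, -4/7)
     R0 -= 1/3·R1  ⇒  (1, 0, -2/7, -5/7, 6/7)
     R2 -= 11/3·R1  ⇒  (0, 0, 48/7, 1/7, 10/7)
     R3 -= -7/3·R1  ⇒  (0, 0, -6, 2, -5)
[3] R2 /= 48/7  ⇒  (0, 0, 1, 1/48, 5/24)
     R0 -= -2/7·R2  ⇒  (1, 0, 0, -17/24, 11/12)
     R1 -= -8/7·R2  ⇒  (0, 1, 0, -5/6, -1/3)
     R3 -= -6·R2  ⇒  (0, 0, 0, 17/8, -15/4)
[4] R3 /= 17/8  ⇒  (0, 0, 0, 1, -30/17)
     R0 -= -17/24·R3  ⇒  (1, 0, 0, 0, -1/3)
     R1 -= -5/6·R3  ⇒  (0, 1, 0, 0, -92/51)
     R2 -= 1/48·R3  ⇒  (0, 0, 1, 0, 25/102)

M[2][4] = 25/102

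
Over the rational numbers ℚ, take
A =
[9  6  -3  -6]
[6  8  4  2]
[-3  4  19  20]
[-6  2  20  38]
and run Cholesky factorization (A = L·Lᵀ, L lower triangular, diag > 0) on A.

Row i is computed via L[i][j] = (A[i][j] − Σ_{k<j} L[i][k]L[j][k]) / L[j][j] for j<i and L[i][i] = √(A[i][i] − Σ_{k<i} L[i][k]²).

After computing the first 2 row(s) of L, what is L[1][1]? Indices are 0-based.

L[1][1] = 2

Step 1: L[0][0] = √(9) = 3.
  L[1][0] = (6) / L[0][0] = 2.
Step 2: L[1][1] = √(4) = 2.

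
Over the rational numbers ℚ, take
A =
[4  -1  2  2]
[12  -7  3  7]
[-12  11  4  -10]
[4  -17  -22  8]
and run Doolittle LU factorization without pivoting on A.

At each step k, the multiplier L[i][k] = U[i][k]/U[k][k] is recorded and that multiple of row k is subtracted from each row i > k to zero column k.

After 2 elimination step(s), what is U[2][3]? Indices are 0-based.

Step 1: pivot at (0,0) is 4.
  row1 ← row1 − (3)·row0  ⇒  L[1][0]=3, U row1=(0, -4, -3, 1)
  row2 ← row2 − (-3)·row0  ⇒  L[2][0]=-3, U row2=(0, 8, 10, -4)
  row3 ← row3 − (1)·row0  ⇒  L[3][0]=1, U row3=(0, -16, -24, 6)
Step 2: pivot at (1,1) is -4.
  row2 ← row2 − (-2)·row1  ⇒  L[2][1]=-2, U row2=(0, 0, 4, -2)
  row3 ← row3 − (4)·row1  ⇒  L[3][1]=4, U row3=(0, 0, -12, 2)

U[2][3] = -2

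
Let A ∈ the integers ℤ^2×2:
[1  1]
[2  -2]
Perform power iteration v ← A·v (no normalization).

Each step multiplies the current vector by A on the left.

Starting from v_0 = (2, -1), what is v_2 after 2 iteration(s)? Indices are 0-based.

v_0 = (2, -1).
v_1 = A·v_0 = (1, 6).
v_2 = A·v_1 = (7, -10).

v_2 = (7, -10)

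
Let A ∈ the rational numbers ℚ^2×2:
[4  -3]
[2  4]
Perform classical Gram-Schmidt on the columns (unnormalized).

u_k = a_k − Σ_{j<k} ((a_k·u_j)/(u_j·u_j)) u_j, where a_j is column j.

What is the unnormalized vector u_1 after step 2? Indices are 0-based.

Step 1: u_0 = a_0 = (4, 2).
Step 2: u_1 = a_1 − (-1/5)·u_0 = (-11/5, 22/5).

u_1 = (-11/5, 22/5)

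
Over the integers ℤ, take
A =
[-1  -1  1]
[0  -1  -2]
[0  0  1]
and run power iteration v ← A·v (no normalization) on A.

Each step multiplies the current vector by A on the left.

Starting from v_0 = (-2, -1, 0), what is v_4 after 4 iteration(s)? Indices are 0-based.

v_0 = (-2, -1, 0).
v_1 = A·v_0 = (3, 1, 0).
v_2 = A·v_1 = (-4, -1, 0).
v_3 = A·v_2 = (5, 1, 0).
v_4 = A·v_3 = (-6, -1, 0).

v_4 = (-6, -1, 0)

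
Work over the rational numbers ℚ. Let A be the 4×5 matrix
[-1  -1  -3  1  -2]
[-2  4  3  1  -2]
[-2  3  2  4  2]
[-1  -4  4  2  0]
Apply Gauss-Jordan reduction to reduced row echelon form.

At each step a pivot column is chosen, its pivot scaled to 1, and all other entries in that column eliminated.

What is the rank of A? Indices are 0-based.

rank = 4

[1] R0 /= -1  ⇒  (1, 1, 3, -1, 2)
     R1 -= -2·R0  ⇒  (0, 6, 9, -1, 2)
     R2 -= -2·R0  ⇒  (0, 5, 8, 2, 6)
     R3 -= -1·R0  ⇒  (0, -3, 7, 1, 2)
[2] R1 /= 6  ⇒  (0, 1, 3/2, -1/6, 1/3)
     R0 -= 1·R1  ⇒  (1, 0, 3/2, -5/6, 5/3)
     R2 -= 5·R1  ⇒  (0, 0, 1/2, 17/6, 13/3)
     R3 -= -3·R1  ⇒  (0, 0, 23/2, 1/2, 3)
[3] R2 /= 1/2  ⇒  (0, 0, 1, 17/3, 26/3)
     R0 -= 3/2·R2  ⇒  (1, 0, 0, -28/3, -34/3)
     R1 -= 3/2·R2  ⇒  (0, 1, 0, -26/3, -38/3)
     R3 -= 23/2·R2  ⇒  (0, 0, 0, -194/3, -290/3)
[4] R3 /= -194/3  ⇒  (0, 0, 0, 1, 145/97)
     R0 -= -28/3·R3  ⇒  (1, 0, 0, 0, 254/97)
     R1 -= -26/3·R3  ⇒  (0, 1, 0, 0, 28/97)
     R2 -= 17/3·R3  ⇒  (0, 0, 1, 0, 19/97)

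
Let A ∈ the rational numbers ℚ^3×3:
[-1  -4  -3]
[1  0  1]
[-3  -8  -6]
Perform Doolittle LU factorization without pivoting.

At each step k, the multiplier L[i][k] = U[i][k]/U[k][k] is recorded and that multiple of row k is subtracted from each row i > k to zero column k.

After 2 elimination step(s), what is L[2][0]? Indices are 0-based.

Step 1: pivot at (0,0) is -1.
  row1 ← row1 − (-1)·row0  ⇒  L[1][0]=-1, U row1=(0, -4, -2)
  row2 ← row2 − (3)·row0  ⇒  L[2][0]=3, U row2=(0, 4, 3)
Step 2: pivot at (1,1) is -4.
  row2 ← row2 − (-1)·row1  ⇒  L[2][1]=-1, U row2=(0, 0, 1)

L[2][0] = 3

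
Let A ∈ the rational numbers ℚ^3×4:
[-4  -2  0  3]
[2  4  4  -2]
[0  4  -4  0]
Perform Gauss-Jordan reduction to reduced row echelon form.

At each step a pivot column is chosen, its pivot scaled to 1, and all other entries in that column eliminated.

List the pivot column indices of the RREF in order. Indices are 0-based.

pivot columns: 0, 1, 2

pivot(0,0)=-4: scale R0 → (1, 1/2, 0, -3/4)
  clear (1,0): R1 −= (2)R0 → (0, 3, 4, -1/2)
pivot(1,1)=3: scale R1 → (0, 1, 4/3, -1/6)
  clear (0,1): R0 −= (1/2)R1 → (1, 0, -2/3, -2/3)
  clear (2,1): R2 −= (4)R1 → (0, 0, -28/3, 2/3)
pivot(2,2)=-28/3: scale R2 → (0, 0, 1, -1/14)
  clear (0,2): R0 −= (-2/3)R2 → (1, 0, 0, -5/7)
  clear (1,2): R1 −= (4/3)R2 → (0, 1, 0, -1/14)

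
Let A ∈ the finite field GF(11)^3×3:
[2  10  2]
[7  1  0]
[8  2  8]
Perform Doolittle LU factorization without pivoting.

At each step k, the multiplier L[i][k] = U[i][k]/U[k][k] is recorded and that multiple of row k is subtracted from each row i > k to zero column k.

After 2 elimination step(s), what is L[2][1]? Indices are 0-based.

L[2][1] = 5

[col 0] pivot 2
  R1 -= 9*R0 → (0, 10, 4)  (L[1][0] := 9)
  R2 -= 4*R0 → (0, 6, 0)  (L[2][0] := 4)
[col 1] pivot 10
  R2 -= 5*R1 → (0, 0, 2)  (L[2][1] := 5)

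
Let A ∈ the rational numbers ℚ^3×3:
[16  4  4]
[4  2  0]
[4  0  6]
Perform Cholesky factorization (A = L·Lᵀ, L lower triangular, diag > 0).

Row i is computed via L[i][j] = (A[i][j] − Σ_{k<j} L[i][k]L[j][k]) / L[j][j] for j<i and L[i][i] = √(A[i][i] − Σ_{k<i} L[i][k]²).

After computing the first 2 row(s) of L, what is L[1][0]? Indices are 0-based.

Step 1: L[0][0] = √(16) = 4.
  L[1][0] = (4) / L[0][0] = 1.
Step 2: L[1][1] = √(1) = 1.

L[1][0] = 1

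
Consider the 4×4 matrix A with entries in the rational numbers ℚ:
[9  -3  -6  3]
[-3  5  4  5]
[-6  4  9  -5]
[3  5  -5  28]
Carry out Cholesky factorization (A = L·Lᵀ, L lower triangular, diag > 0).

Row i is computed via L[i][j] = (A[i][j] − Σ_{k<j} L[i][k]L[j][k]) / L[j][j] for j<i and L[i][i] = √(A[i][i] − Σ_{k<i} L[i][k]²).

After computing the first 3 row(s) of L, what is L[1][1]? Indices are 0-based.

L[1][1] = 2

Step 1: L[0][0] = √(9) = 3.
  L[1][0] = (-3) / L[0][0] = -1.
Step 2: L[1][1] = √(4) = 2.
  L[2][0] = (-6) / L[0][0] = -2.
  L[2][1] = (2) / L[1][1] = 1.
Step 3: L[2][2] = √(4) = 2.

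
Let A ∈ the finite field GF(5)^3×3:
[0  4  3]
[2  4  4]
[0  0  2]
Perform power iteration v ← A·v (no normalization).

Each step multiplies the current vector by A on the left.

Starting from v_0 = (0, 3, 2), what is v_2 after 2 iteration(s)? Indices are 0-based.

v_2 = (2, 2, 3)

v_0 = (0, 3, 2).
v_1 = A·v_0 = (3, 0, 4).
v_2 = A·v_1 = (2, 2, 3).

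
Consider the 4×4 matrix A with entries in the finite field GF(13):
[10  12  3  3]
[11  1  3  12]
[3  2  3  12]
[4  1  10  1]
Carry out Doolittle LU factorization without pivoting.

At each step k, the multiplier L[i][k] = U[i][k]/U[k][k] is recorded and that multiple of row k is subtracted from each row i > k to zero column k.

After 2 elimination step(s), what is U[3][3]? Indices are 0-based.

k=0: U[0][0]=10
  eliminate (1,0): mult=5, new row 1: (0, 6, 1, 10); set L[1][0]=5
  eliminate (2,0): mult=12, new row 2: (0, 1, 6, 2); set L[2][0]=12
  eliminate (3,0): mult=3, new row 3: (0, 4, 1, 5); set L[3][0]=3
k=1: U[1][1]=6
  eliminate (2,1): mult=11, new row 2: (0, 0, 8, 9); set L[2][1]=11
  eliminate (3,1): mult=5, new row 3: (0, 0, 9, 7); set L[3][1]=5

U[3][3] = 7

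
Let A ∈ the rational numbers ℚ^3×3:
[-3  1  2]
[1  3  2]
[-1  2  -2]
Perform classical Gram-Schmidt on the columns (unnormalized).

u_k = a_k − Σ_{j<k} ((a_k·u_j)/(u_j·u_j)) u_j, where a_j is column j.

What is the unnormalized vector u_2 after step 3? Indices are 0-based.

u_2 = (4/3, 4/3, -8/3)

Step 1: u_0 = a_0 = (-3, 1, -1).
Step 2: u_1 = a_1 − (-2/11)·u_0 = (5/11, 35/11, 20/11).
Step 3: u_2 = a_2 − (-2/11)·u_0 − (4/15)·u_1 = (4/3, 4/3, -8/3).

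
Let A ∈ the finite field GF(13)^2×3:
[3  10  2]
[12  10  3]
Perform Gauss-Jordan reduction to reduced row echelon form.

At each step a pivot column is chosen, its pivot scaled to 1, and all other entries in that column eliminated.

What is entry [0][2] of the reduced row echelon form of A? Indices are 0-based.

M[0][2] = 3

pivot(0,0)=3: scale R0 → (1, 12, 5)
  clear (1,0): R1 −= (12)R0 → (0, 9, 8)
pivot(1,1)=9: scale R1 → (0, 1, 11)
  clear (0,1): R0 −= (12)R1 → (1, 0, 3)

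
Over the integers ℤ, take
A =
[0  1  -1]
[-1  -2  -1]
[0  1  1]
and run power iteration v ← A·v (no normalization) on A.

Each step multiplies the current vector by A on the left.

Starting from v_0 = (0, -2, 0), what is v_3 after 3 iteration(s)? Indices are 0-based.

v_3 = (-6, 0, -2)

v_0 = (0, -2, 0).
v_1 = A·v_0 = (-2, 4, -2).
v_2 = A·v_1 = (6, -4, 2).
v_3 = A·v_2 = (-6, 0, -2).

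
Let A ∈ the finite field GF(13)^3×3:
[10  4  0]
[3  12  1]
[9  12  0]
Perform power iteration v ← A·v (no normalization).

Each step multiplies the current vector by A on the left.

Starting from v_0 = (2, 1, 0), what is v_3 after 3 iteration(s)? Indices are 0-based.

v_0 = (2, 1, 0).
v_1 = A·v_0 = (11, 5, 4).
v_2 = A·v_1 = (0, 6, 3).
v_3 = A·v_2 = (11, 10, 7).

v_3 = (11, 10, 7)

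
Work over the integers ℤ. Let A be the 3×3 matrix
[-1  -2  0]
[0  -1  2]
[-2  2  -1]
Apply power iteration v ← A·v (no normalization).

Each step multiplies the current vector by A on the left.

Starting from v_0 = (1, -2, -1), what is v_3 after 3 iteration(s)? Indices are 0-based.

v_0 = (1, -2, -1).
v_1 = A·v_0 = (3, 0, -5).
v_2 = A·v_1 = (-3, -10, -1).
v_3 = A·v_2 = (23, 8, -13).

v_3 = (23, 8, -13)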